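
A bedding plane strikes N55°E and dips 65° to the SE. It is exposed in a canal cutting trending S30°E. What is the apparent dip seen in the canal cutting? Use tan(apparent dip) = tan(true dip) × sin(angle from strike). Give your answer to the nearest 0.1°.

The section lies 85° from the strike.
tan(apparent dip) = tan 65° · sin 85° = 2.1363
apparent dip = arctan 2.1363 = 64.92°

64.9°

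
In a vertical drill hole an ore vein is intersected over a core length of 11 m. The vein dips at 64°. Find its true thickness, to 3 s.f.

4.82 m

True thickness t = h · cos(dip) = 11 × cos 64°
t = 11 × 0.4384 = 4.822 m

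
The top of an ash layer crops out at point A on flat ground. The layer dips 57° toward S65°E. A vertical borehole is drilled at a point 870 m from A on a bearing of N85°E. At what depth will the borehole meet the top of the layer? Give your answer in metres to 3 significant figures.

The hole lies 30° from the dip direction, so the down-dip offset is 870 × cos 30° = 753.44 m.
Depth = down-dip offset × tan(dip) = 753.44 × tan 57° = 753.44 × 1.5399
Depth = 1160.20 m

1160 m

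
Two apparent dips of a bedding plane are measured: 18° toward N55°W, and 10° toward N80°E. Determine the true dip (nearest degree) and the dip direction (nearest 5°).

true dip 33°, dip direction 005°

The two traces are lines in the plane: v₁ = (sin 305°·cos 18°, cos 305°·cos 18°, −sin 18°), v₂ = (sin 80°·cos 10°, cos 80°·cos 10°, −sin 10°).
The plane normal is n = v₁ × v₂ ∝ (0.042, 0.435, 0.662).
tan δ = √(n_x²+n_y²)/n_z = 0.437/0.662, so δ = 33.4°.
Dip direction = azimuth of (n_x, n_y) = atan2(0.042, 0.435) = 5°.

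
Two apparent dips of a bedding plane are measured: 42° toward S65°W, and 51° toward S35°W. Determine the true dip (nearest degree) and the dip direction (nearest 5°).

true dip 52°, dip direction 200°

Represent each trace as a vector plunging at its apparent dip toward its trend (east-north-up frame): v₁ = (-0.674, -0.314, -0.669), v₂ = (-0.361, -0.516, -0.777).
Cross product v₁ × v₂ gives the pole to the plane: n ∝ (-0.101, -0.282, 0.234).
tan δ = √(n_x²+n_y²)/n_z = 0.299/0.234, so δ = 52.0°.
Dip direction = azimuth of (n_x, n_y) = atan2(-0.101, -0.282) = 200°.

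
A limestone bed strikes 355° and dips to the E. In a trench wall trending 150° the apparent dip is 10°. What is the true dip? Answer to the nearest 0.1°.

β = acute angle between strike 355° and section 150° = 25°.
tan δ = tan α / sin β = tan 10° / sin 25° = 0.1763 / 0.4226 = 0.4172
true dip = arctan 0.4172 = 22.65°

22.6°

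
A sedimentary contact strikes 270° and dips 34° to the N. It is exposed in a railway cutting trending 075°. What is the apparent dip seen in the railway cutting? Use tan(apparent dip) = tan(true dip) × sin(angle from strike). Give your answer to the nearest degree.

10°

The strike is 270° and the section trends 075°; the acute angle between them is β = 15°.
tan(apparent dip) = tan 34° · sin 15° = 0.1746
α = arctan(0.1746) = 9.90°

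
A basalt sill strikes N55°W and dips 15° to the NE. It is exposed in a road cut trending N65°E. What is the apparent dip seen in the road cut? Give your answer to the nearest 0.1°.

The section lies 60° from the strike.
tan(apparent dip) = tan 15° · sin 60° = 0.2321
α = arctan(0.2321) = 13.06°

13.1°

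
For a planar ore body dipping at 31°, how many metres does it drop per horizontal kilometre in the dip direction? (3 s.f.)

601 m

drop per km = 1000 × tan 31° = 1000 × 0.6009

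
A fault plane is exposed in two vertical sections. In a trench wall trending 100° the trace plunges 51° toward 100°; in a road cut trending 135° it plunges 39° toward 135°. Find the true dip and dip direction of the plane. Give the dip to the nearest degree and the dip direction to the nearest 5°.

Each apparent-dip line lies in the plane. As unit vectors (x east, y north, z up), v₁ plunges 51°→100° and v₂ plunges 39°→135°.
The plane normal is n = v₁ × v₂ ∝ (0.358, 0.037, 0.281).
tan δ = √(n_x²+n_y²)/n_z = 0.360/0.281, so δ = 52.1°.
Dip direction = azimuth of (n_x, n_y) = atan2(0.358, 0.037) = 84°.

true dip 52°, dip direction 085°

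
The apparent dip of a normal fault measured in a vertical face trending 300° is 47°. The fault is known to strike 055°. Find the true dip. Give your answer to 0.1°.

49.8°

The section is 65° from the strike.
tan δ = tan α / sin β = tan 47° / sin 65° = 1.0724 / 0.9063 = 1.1832
true dip = arctan 1.1832 = 49.80°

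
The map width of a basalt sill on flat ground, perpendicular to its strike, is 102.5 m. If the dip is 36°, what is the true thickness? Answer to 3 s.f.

60.2 m

True thickness t = w · sin(dip) = 102.5 × sin 36°
t = 102.5 × 0.5878 = 60.248 m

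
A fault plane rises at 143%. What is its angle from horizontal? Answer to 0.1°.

55.0°

tan θ = 143/100 = 1.4300
θ = arctan(1.4300) = 55.03°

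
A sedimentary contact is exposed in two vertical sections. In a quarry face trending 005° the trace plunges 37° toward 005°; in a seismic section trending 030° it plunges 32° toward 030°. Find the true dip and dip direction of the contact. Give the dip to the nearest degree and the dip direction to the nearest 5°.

true dip 37°, dip direction 355°

Represent each trace as a vector plunging at its apparent dip toward its trend (east-north-up frame): v₁ = (0.070, 0.796, -0.602), v₂ = (0.424, 0.734, -0.530).
n = v₁ × v₂ = (-0.020, 0.218, 0.286) (taken with n_z > 0).
True dip = arccos(n_z / |n|) = arccos(0.7939) = 37.5°.
Dip direction = atan2(-0.020, 0.218) = 355° (azimuth of n's horizontal projection).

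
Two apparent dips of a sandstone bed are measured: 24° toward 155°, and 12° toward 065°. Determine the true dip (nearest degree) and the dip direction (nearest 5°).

The two traces are lines in the plane: v₁ = (sin 155°·cos 24°, cos 155°·cos 24°, −sin 24°), v₂ = (sin 65°·cos 12°, cos 65°·cos 12°, −sin 12°).
The plane normal is n = v₁ × v₂ ∝ (0.340, -0.280, 0.894).
tan δ = √(n_x²+n_y²)/n_z = 0.441/0.894, so δ = 26.3°.
Dip direction = azimuth of (n_x, n_y) = atan2(0.340, -0.280) = 129°.

true dip 26°, dip direction 130°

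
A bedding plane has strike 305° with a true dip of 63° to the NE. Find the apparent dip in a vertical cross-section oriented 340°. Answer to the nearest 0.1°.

48.4°

The section lies 35° from the strike.
tan(apparent dip) = tan 63° · sin 35° = 1.1257
α = arctan(1.1257) = 48.38°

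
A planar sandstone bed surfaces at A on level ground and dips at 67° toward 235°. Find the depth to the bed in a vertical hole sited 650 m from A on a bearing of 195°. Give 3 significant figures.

The hole lies 40° from the dip direction, so the down-dip offset is 650 × cos 40° = 497.93 m.
Depth = down-dip offset × tan(dip) = 497.93 × tan 67° = 497.93 × 2.3559
Depth = 1173.05 m

1170 m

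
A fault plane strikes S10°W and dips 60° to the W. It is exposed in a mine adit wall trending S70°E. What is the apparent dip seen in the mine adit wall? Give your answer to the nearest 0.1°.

The strike is S10°W and the section trends S70°E; the acute angle between them is β = 80°.
tan(apparent dip) = tan 60° · sin 80° = 1.7057
α = arctan(1.7057) = 59.62°

59.6°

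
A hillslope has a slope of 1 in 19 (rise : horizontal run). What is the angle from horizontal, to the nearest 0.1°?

tan θ = 1/19 = 0.0526
θ = arctan(0.0526) = 3.01°

3.0°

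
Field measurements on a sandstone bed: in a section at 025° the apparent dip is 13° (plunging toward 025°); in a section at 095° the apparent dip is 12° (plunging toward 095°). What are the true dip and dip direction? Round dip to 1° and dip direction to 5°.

The two traces are lines in the plane: v₁ = (sin 25°·cos 13°, cos 25°·cos 13°, −sin 13°), v₂ = (sin 95°·cos 12°, cos 95°·cos 12°, −sin 12°).
The plane normal is n = v₁ × v₂ ∝ (0.203, 0.134, 0.896).
True dip = arccos(n_z / |n|) = arccos(0.9652) = 15.2°.
Dip direction = azimuth of (n_x, n_y) = atan2(0.203, 0.134) = 57°.

true dip 15°, dip direction 055°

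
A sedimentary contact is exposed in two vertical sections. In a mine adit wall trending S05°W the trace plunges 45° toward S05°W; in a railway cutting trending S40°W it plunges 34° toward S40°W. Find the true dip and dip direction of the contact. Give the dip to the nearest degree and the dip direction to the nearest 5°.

Each apparent-dip line lies in the plane. As unit vectors (x east, y north, z up), v₁ plunges 45°→S05°W and v₂ plunges 34°→S40°W.
n = v₁ × v₂ = (0.055, -0.342, 0.336) (taken with n_z > 0).
Dip δ = arctan(|n_h|/n_z) = arctan(0.347/0.336) = 45.9°.
The horizontal component of n points toward azimuth atan2(n_x, n_y) = 171°, the dip direction.

true dip 46°, dip direction 170°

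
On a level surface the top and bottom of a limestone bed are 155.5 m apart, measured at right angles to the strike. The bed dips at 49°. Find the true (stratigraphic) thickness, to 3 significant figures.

True thickness t = w · sin(dip) = 155.5 × sin 49°
t = 155.5 × 0.7547 = 117.357 m

117 m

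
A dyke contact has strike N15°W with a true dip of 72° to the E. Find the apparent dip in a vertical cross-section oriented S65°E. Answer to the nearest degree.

The strike is N15°W and the section trends S65°E; the acute angle between them is β = 50°.
tan(apparent dip) = tan 72° · sin 50° = 2.3576
apparent dip = arctan 2.3576 = 67.02°

67°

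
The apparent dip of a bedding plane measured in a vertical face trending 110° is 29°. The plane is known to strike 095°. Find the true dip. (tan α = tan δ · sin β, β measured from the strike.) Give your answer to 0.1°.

65.0°

The section is 15° from the strike.
tan δ = tan α / sin β = tan 29° / sin 15° = 0.5543 / 0.2588 = 2.1417
true dip = arctan 2.1417 = 64.97°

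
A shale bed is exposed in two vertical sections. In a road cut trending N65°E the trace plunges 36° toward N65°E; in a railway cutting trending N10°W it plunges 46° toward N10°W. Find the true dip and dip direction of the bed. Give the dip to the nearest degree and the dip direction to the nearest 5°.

true dip 49°, dip direction 015°

Represent each trace as a vector plunging at its apparent dip toward its trend (east-north-up frame): v₁ = (0.733, 0.342, -0.588), v₂ = (-0.121, 0.684, -0.719).
Cross product v₁ × v₂ gives the pole to the plane: n ∝ (0.156, 0.598, 0.543).
tan δ = √(n_x²+n_y²)/n_z = 0.618/0.543, so δ = 48.7°.
Dip direction = atan2(0.156, 0.598) = 15° (azimuth of n's horizontal projection).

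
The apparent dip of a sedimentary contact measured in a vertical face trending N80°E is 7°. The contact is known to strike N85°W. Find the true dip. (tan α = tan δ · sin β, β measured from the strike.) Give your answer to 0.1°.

25.4°

β = acute angle between strike N85°W and section N80°E = 15°.
tan(true dip) = tan 7° / sin 15° = 0.4744
true dip = arctan 0.4744 = 25.38°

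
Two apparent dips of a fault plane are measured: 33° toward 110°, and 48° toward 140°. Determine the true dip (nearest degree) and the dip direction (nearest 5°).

true dip 52°, dip direction 170°

Represent each trace as a vector plunging at its apparent dip toward its trend (east-north-up frame): v₁ = (0.788, -0.287, -0.545), v₂ = (0.430, -0.513, -0.743).
n = v₁ × v₂ = (0.066, -0.351, 0.281) (taken with n_z > 0).
True dip = arccos(n_z / |n|) = arccos(0.6173) = 51.9°.
Dip direction = atan2(0.066, -0.351) = 169° (azimuth of n's horizontal projection).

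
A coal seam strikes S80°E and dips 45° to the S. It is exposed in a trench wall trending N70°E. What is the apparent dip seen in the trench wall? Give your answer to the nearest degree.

The strike is S80°E and the section trends N70°E; the acute angle between them is β = 30°.
tan α = tan 45° × sin 30° = 1.0000 × 0.5000 = 0.5000
apparent dip = arctan 0.5000 = 26.57°

27°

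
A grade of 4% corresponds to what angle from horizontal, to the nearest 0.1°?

2.3°

tan θ = 4/100 = 0.0400
θ = arctan(0.0400) = 2.29°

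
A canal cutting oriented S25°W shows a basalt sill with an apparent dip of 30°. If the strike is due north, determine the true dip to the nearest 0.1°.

53.8°

β = acute angle between strike due north and section S25°W = 25°.
tan(true dip) = tan 30° / sin 25° = 1.3661
true dip = arctan 1.3661 = 53.80°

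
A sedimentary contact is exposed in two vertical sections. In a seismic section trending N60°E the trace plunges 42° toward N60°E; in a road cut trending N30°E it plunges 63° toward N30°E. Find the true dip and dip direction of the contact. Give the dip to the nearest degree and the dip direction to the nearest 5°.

true dip 68°, dip direction 350°

The two traces are lines in the plane: v₁ = (sin 60°·cos 42°, cos 60°·cos 42°, −sin 42°), v₂ = (sin 30°·cos 63°, cos 30°·cos 63°, −sin 63°).
Cross product v₁ × v₂ gives the pole to the plane: n ∝ (-0.068, 0.422, 0.169).
tan δ = √(n_x²+n_y²)/n_z = 0.427/0.169, so δ = 68.4°.
Dip direction = atan2(-0.068, 0.422) = 351° (azimuth of n's horizontal projection).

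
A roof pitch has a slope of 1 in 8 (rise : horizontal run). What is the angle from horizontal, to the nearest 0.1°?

7.1°

tan θ = 1/8 = 0.1250
θ = arctan(0.1250) = 7.13°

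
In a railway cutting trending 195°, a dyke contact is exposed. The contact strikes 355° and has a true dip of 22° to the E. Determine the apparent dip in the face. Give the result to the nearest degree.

The section lies 20° from the strike.
tan(apparent dip) = tan 22° · sin 20° = 0.1382
apparent dip = arctan 0.1382 = 7.87°

8°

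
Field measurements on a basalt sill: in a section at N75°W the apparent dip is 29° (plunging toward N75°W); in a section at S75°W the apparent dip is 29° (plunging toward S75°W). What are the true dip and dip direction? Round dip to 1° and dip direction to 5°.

Represent each trace as a vector plunging at its apparent dip toward its trend (east-north-up frame): v₁ = (-0.845, 0.226, -0.485), v₂ = (-0.845, -0.226, -0.485).
Cross product v₁ × v₂ gives the pole to the plane: n ∝ (-0.219, -0.000, 0.382).
tan δ = √(n_x²+n_y²)/n_z = 0.219/0.382, so δ = 29.8°.
Dip direction = azimuth of (n_x, n_y) = atan2(-0.219, -0.000) = 270°.

true dip 30°, dip direction 270°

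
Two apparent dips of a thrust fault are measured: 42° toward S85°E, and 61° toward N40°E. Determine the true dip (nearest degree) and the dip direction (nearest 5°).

true dip 61°, dip direction 035°

The two traces are lines in the plane: v₁ = (sin 95°·cos 42°, cos 95°·cos 42°, −sin 42°), v₂ = (sin 40°·cos 61°, cos 40°·cos 61°, −sin 61°).
n = v₁ × v₂ = (0.305, 0.439, 0.295) (taken with n_z > 0).
Dip δ = arctan(|n_h|/n_z) = arctan(0.535/0.295) = 61.1°.
Dip direction = atan2(0.305, 0.439) = 35° (azimuth of n's horizontal projection).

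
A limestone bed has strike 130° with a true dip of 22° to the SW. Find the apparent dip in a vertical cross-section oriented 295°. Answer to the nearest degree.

Angle between strike (130°) and section (295°): β = 15°.
tan α = tan 22° × sin 15° = 0.4040 × 0.2588 = 0.1046
apparent dip = arctan 0.1046 = 5.97°

6°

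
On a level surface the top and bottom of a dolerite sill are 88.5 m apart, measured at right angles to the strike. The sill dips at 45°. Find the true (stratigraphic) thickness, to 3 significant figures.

True thickness t = w · sin(dip) = 88.5 × sin 45°
t = 88.5 × 0.7071 = 62.579 m

62.6 m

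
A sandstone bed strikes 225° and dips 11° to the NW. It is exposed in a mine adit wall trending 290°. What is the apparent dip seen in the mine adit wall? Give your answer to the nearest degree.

10°

Angle between strike (225°) and section (290°): β = 65°.
tan α = tan 11° × sin 65° = 0.1944 × 0.9063 = 0.1762
α = arctan(0.1762) = 9.99°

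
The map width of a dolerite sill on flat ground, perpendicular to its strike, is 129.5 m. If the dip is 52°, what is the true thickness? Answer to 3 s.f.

True thickness t = w · sin(dip) = 129.5 × sin 52°
t = 129.5 × 0.7880 = 102.047 m

102 m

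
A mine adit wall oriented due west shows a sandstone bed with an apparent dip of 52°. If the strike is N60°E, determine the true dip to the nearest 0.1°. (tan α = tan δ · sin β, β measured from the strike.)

β = acute angle between strike N60°E and section due west = 30°.
tan δ = tan α / sin β = tan 52° / sin 30° = 1.2799 / 0.5000 = 2.5599
δ = arctan(2.5599) = 68.66°

68.7°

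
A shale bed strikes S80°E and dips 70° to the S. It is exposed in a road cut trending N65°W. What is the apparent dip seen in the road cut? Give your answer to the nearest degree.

Angle between strike (S80°E) and section (N65°W): β = 15°.
tan α = tan 70° × sin 15° = 2.7475 × 0.2588 = 0.7111
apparent dip = arctan 0.7111 = 35.42°

35°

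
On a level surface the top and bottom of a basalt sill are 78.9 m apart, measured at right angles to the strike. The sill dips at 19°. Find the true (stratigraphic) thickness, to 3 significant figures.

True thickness t = w · sin(dip) = 78.9 × sin 19°
t = 78.9 × 0.3256 = 25.687 m

25.7 m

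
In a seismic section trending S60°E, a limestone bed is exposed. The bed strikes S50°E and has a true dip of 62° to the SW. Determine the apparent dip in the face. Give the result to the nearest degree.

18°

The strike is S50°E and the section trends S60°E; the acute angle between them is β = 10°.
tan α = tan 62° × sin 10° = 1.8807 × 0.1736 = 0.3266
α = arctan(0.3266) = 18.09°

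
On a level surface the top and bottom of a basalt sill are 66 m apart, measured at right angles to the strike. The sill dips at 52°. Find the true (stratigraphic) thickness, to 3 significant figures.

52.0 m

True thickness t = w · sin(dip) = 66 × sin 52°
t = 66 × 0.7880 = 52.009 m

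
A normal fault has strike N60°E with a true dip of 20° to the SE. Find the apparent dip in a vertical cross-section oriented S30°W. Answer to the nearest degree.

Angle between strike (N60°E) and section (S30°W): β = 30°.
tan(apparent dip) = tan 20° · sin 30° = 0.1820
α = arctan(0.1820) = 10.31°

10°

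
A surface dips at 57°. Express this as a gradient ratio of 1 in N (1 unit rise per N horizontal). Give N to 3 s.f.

1 : N means tan θ = 1/N, so N = 1/tan 57° = 1/1.5399

1 in 0.649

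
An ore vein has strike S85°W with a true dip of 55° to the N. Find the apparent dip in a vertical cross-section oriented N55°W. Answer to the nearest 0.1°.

42.6°

The section lies 40° from the strike.
tan α = tan 55° × sin 40° = 1.4281 × 0.6428 = 0.9180
apparent dip = arctan 0.9180 = 42.55°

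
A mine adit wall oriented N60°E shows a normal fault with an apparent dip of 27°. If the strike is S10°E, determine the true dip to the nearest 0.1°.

The section is 70° from the strike.
tan(true dip) = tan 27° / sin 70° = 0.5422
true dip = arctan 0.5422 = 28.47°

28.5°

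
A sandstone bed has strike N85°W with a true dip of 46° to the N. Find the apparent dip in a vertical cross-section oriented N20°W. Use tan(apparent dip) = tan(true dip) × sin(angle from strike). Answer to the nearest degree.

43°

The section lies 65° from the strike.
tan(apparent dip) = tan 46° · sin 65° = 0.9385
α = arctan(0.9385) = 43.18°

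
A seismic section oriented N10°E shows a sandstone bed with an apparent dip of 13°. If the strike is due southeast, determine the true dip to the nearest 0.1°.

15.7°

The section is 55° from the strike.
tan(true dip) = tan 13° / sin 55° = 0.2818
δ = arctan(0.2818) = 15.74°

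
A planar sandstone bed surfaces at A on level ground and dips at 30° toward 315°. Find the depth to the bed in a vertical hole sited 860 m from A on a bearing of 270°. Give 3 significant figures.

The hole lies 45° from the dip direction, so the down-dip offset is 860 × cos 45° = 608.11 m.
Depth = down-dip offset × tan(dip) = 608.11 × tan 30° = 608.11 × 0.5774
Depth = 351.09 m

351 m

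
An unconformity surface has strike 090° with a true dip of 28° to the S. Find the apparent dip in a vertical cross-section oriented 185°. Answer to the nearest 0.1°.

Angle between strike (090°) and section (185°): β = 85°.
tan(apparent dip) = tan 28° · sin 85° = 0.5297
α = arctan(0.5297) = 27.91°

27.9°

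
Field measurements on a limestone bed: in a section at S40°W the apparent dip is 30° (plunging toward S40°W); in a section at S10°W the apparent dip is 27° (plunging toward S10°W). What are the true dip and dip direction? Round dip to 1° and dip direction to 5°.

The two traces are lines in the plane: v₁ = (sin 220°·cos 30°, cos 220°·cos 30°, −sin 30°), v₂ = (sin 190°·cos 27°, cos 190°·cos 27°, −sin 27°).
The plane normal is n = v₁ × v₂ ∝ (-0.138, -0.175, 0.386).
tan δ = √(n_x²+n_y²)/n_z = 0.223/0.386, so δ = 30.0°.
The horizontal component of n points toward azimuth atan2(n_x, n_y) = 218°, the dip direction.

true dip 30°, dip direction 220°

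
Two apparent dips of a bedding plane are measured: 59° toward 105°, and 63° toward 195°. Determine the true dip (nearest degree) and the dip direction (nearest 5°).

The two traces are lines in the plane: v₁ = (sin 105°·cos 59°, cos 105°·cos 59°, −sin 59°), v₂ = (sin 195°·cos 63°, cos 195°·cos 63°, −sin 63°).
Cross product v₁ × v₂ gives the pole to the plane: n ∝ (0.257, -0.544, 0.234).
True dip = arccos(n_z / |n|) = arccos(0.3622) = 68.8°.
The horizontal component of n points toward azimuth atan2(n_x, n_y) = 155°, the dip direction.

true dip 69°, dip direction 155°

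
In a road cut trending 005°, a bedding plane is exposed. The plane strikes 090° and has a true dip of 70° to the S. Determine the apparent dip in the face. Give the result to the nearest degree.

The strike is 090° and the section trends 005°; the acute angle between them is β = 85°.
tan(apparent dip) = tan 70° · sin 85° = 2.7370
apparent dip = arctan 2.7370 = 69.93°

70°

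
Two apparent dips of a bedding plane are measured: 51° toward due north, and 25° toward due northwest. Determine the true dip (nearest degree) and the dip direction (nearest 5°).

true dip 54°, dip direction 025°

Represent each trace as a vector plunging at its apparent dip toward its trend (east-north-up frame): v₁ = (0.000, 0.629, -0.777), v₂ = (-0.641, 0.641, -0.423).
Cross product v₁ × v₂ gives the pole to the plane: n ∝ (0.232, 0.498, 0.403).
True dip = arccos(n_z / |n|) = arccos(0.5917) = 53.7°.
Dip direction = atan2(0.232, 0.498) = 25° (azimuth of n's horizontal projection).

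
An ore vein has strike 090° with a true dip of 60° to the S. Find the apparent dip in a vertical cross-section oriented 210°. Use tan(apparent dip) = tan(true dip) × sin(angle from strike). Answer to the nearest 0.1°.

56.3°

The section lies 60° from the strike.
tan α = tan 60° × sin 60° = 1.7321 × 0.8660 = 1.5000
apparent dip = arctan 1.5000 = 56.31°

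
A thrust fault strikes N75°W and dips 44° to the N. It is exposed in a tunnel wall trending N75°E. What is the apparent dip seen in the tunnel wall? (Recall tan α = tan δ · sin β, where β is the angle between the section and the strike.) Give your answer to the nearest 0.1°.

The section lies 30° from the strike.
tan(apparent dip) = tan 44° · sin 30° = 0.4828
apparent dip = arctan 0.4828 = 25.77°

25.8°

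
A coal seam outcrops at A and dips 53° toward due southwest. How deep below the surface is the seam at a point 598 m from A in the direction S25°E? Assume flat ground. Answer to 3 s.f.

271 m

The hole lies 70° from the dip direction, so the down-dip offset is 598 × cos 70° = 204.53 m.
Depth = down-dip offset × tan(dip) = 204.53 × tan 53° = 204.53 × 1.3270
Depth = 271.42 m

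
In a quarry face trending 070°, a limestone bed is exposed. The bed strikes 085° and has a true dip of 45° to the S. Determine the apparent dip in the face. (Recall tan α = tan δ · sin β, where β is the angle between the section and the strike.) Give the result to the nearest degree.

15°

The strike is 085° and the section trends 070°; the acute angle between them is β = 15°.
tan α = tan 45° × sin 15° = 1.0000 × 0.2588 = 0.2588
apparent dip = arctan 0.2588 = 14.51°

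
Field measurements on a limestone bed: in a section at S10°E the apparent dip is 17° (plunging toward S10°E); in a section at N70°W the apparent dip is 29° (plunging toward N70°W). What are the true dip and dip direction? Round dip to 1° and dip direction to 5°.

Represent each trace as a vector plunging at its apparent dip toward its trend (east-north-up frame): v₁ = (0.166, -0.942, -0.292), v₂ = (-0.822, 0.299, -0.485).
Cross product v₁ × v₂ gives the pole to the plane: n ∝ (-0.544, -0.321, 0.724).
Dip δ = arctan(|n_h|/n_z) = arctan(0.632/0.724) = 41.1°.
Dip direction = atan2(-0.544, -0.321) = 239° (azimuth of n's horizontal projection).

true dip 41°, dip direction 240°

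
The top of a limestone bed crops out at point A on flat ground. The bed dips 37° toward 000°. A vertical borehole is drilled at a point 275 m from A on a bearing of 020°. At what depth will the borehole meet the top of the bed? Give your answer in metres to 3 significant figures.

195 m

The hole lies 20° from the dip direction, so the down-dip offset is 275 × cos 20° = 258.42 m.
Depth = down-dip offset × tan(dip) = 258.42 × tan 37° = 258.42 × 0.7536
Depth = 194.73 m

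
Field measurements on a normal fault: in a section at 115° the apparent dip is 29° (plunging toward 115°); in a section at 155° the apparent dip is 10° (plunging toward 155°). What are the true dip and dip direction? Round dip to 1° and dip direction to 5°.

The two traces are lines in the plane: v₁ = (sin 115°·cos 29°, cos 115°·cos 29°, −sin 29°), v₂ = (sin 155°·cos 10°, cos 155°·cos 10°, −sin 10°).
n = v₁ × v₂ = (0.369, 0.064, 0.554) (taken with n_z > 0).
True dip = arccos(n_z / |n|) = arccos(0.8286) = 34.0°.
The horizontal component of n points toward azimuth atan2(n_x, n_y) = 80°, the dip direction.

true dip 34°, dip direction 080°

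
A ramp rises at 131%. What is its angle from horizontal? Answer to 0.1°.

52.6°

tan θ = 131/100 = 1.3100
θ = arctan(1.3100) = 52.64°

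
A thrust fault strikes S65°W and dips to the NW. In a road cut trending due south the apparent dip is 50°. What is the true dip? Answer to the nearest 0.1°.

β = acute angle between strike S65°W and section due south = 65°.
tan(true dip) = tan 50° / sin 65° = 1.3150
true dip = arctan 1.3150 = 52.75°

52.7°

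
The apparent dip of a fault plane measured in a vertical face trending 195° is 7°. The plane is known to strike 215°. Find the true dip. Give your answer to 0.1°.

19.7°

β = acute angle between strike 215° and section 195° = 20°.
tan δ = tan α / sin β = tan 7° / sin 20° = 0.1228 / 0.3420 = 0.3590
δ = arctan(0.3590) = 19.75°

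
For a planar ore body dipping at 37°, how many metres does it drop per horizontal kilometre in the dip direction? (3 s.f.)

754 m

drop per km = 1000 × tan 37° = 1000 × 0.7536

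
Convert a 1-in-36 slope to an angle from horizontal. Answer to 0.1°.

tan θ = 1/36 = 0.0278
θ = arctan(0.0278) = 1.59°

1.6°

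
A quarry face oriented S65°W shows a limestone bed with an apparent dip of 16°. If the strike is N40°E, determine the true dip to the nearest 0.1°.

β = acute angle between strike N40°E and section S65°W = 25°.
tan(true dip) = tan 16° / sin 25° = 0.6785
δ = arctan(0.6785) = 34.16°

34.2°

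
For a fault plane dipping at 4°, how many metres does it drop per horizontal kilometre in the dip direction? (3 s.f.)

69.9 m

drop per km = 1000 × tan 4° = 1000 × 0.0699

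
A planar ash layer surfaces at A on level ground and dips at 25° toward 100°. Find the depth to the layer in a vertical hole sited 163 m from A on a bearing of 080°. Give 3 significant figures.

The hole lies 20° from the dip direction, so the down-dip offset is 163 × cos 20° = 153.17 m.
Depth = down-dip offset × tan(dip) = 153.17 × tan 25° = 153.17 × 0.4663
Depth = 71.42 m

71.4 m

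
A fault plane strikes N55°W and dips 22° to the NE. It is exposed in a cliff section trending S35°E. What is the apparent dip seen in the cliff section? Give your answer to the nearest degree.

8°

Angle between strike (N55°W) and section (S35°E): β = 20°.
tan α = tan 22° × sin 20° = 0.4040 × 0.3420 = 0.1382
α = arctan(0.1382) = 7.87°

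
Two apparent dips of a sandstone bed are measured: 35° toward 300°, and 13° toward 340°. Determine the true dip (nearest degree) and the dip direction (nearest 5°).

Each apparent-dip line lies in the plane. As unit vectors (x east, y north, z up), v₁ plunges 35°→300° and v₂ plunges 13°→340°.
The plane normal is n = v₁ × v₂ ∝ (-0.433, -0.032, 0.513).
tan δ = √(n_x²+n_y²)/n_z = 0.434/0.513, so δ = 40.2°.
Dip direction = azimuth of (n_x, n_y) = atan2(-0.433, -0.032) = 266°.

true dip 40°, dip direction 265°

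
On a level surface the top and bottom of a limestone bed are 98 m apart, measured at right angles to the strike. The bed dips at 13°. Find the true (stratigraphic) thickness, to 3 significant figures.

22.0 m

True thickness t = w · sin(dip) = 98 × sin 13°
t = 98 × 0.2250 = 22.045 m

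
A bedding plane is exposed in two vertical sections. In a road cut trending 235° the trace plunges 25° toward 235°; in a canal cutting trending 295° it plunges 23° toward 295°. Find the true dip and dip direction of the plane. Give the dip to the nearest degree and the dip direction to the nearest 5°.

true dip 27°, dip direction 260°

Each apparent-dip line lies in the plane. As unit vectors (x east, y north, z up), v₁ plunges 25°→235° and v₂ plunges 23°→295°.
Cross product v₁ × v₂ gives the pole to the plane: n ∝ (-0.368, -0.062, 0.722).
True dip = arccos(n_z / |n|) = arccos(0.8887) = 27.3°.
Dip direction = azimuth of (n_x, n_y) = atan2(-0.368, -0.062) = 260°.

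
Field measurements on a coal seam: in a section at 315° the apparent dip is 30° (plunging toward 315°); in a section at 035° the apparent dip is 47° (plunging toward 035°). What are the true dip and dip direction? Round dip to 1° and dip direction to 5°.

true dip 49°, dip direction 015°

Represent each trace as a vector plunging at its apparent dip toward its trend (east-north-up frame): v₁ = (-0.612, 0.612, -0.500), v₂ = (0.391, 0.559, -0.731).
Cross product v₁ × v₂ gives the pole to the plane: n ∝ (0.169, 0.643, 0.582).
Dip δ = arctan(|n_h|/n_z) = arctan(0.665/0.582) = 48.8°.
Dip direction = atan2(0.169, 0.643) = 15° (azimuth of n's horizontal projection).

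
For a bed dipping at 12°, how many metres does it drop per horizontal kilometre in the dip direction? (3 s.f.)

213 m

drop per km = 1000 × tan 12° = 1000 × 0.2126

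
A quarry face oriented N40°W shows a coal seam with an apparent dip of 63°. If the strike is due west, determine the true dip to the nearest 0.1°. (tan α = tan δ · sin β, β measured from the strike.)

The section is 50° from the strike.
tan(true dip) = tan 63° / sin 50° = 2.5620
δ = arctan(2.5620) = 68.68°

68.7°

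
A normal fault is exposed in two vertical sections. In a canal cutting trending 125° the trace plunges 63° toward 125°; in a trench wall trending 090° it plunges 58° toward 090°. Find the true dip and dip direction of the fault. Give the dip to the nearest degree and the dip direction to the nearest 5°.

true dip 63°, dip direction 125°

Each apparent-dip line lies in the plane. As unit vectors (x east, y north, z up), v₁ plunges 63°→125° and v₂ plunges 58°→090°.
The plane normal is n = v₁ × v₂ ∝ (0.221, -0.157, 0.138).
tan δ = √(n_x²+n_y²)/n_z = 0.271/0.138, so δ = 63.0°.
The horizontal component of n points toward azimuth atan2(n_x, n_y) = 125°, the dip direction.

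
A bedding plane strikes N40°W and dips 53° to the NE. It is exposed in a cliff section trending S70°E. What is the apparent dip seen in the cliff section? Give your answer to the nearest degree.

34°

The strike is N40°W and the section trends S70°E; the acute angle between them is β = 30°.
tan(apparent dip) = tan 53° · sin 30° = 0.6635
apparent dip = arctan 0.6635 = 33.57°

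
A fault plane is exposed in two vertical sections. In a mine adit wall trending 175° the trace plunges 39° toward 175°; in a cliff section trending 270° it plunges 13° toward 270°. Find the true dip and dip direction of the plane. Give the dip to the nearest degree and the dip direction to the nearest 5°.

Each apparent-dip line lies in the plane. As unit vectors (x east, y north, z up), v₁ plunges 39°→175° and v₂ plunges 13°→270°.
n = v₁ × v₂ = (-0.174, -0.628, 0.754) (taken with n_z > 0).
tan δ = √(n_x²+n_y²)/n_z = 0.652/0.754, so δ = 40.8°.
The horizontal component of n points toward azimuth atan2(n_x, n_y) = 195°, the dip direction.

true dip 41°, dip direction 195°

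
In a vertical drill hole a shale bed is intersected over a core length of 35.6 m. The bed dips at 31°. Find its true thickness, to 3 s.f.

True thickness t = h · cos(dip) = 35.6 × cos 31°
t = 35.6 × 0.8572 = 30.515 m

30.5 m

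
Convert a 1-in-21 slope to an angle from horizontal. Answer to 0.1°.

2.7°

tan θ = 1/21 = 0.0476
θ = arctan(0.0476) = 2.73°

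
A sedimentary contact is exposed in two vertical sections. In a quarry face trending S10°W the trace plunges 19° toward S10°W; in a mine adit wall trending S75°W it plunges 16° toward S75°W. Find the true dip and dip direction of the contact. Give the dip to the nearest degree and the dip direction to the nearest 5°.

The two traces are lines in the plane: v₁ = (sin 190°·cos 19°, cos 190°·cos 19°, −sin 19°), v₂ = (sin 255°·cos 16°, cos 255°·cos 16°, −sin 16°).
The plane normal is n = v₁ × v₂ ∝ (-0.176, -0.257, 0.824).
True dip = arccos(n_z / |n|) = arccos(0.9354) = 20.7°.
The horizontal component of n points toward azimuth atan2(n_x, n_y) = 214°, the dip direction.

true dip 21°, dip direction 215°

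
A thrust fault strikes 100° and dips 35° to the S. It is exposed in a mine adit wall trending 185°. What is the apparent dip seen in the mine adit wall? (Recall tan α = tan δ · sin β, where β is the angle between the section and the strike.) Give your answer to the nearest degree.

Angle between strike (100°) and section (185°): β = 85°.
tan(apparent dip) = tan 35° · sin 85° = 0.6975
apparent dip = arctan 0.6975 = 34.90°

35°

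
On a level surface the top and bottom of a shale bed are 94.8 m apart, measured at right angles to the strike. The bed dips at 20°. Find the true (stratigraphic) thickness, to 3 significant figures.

True thickness t = w · sin(dip) = 94.8 × sin 20°
t = 94.8 × 0.3420 = 32.424 m

32.4 m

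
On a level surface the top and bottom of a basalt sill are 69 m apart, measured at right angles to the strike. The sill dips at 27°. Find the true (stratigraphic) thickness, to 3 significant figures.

31.3 m

True thickness t = w · sin(dip) = 69 × sin 27°
t = 69 × 0.4540 = 31.325 m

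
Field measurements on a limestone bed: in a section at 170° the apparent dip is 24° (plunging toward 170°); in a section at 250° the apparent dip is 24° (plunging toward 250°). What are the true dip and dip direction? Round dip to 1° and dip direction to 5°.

Represent each trace as a vector plunging at its apparent dip toward its trend (east-north-up frame): v₁ = (0.159, -0.900, -0.407), v₂ = (-0.858, -0.312, -0.407).
The plane normal is n = v₁ × v₂ ∝ (-0.239, -0.414, 0.822).
tan δ = √(n_x²+n_y²)/n_z = 0.478/0.822, so δ = 30.2°.
Dip direction = atan2(-0.239, -0.414) = 210° (azimuth of n's horizontal projection).

true dip 30°, dip direction 210°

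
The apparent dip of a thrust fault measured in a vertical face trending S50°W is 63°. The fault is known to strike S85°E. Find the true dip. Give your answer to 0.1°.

β = acute angle between strike S85°E and section S50°W = 45°.
tan δ = tan α / sin β = tan 63° / sin 45° = 1.9626 / 0.7071 = 2.7756
true dip = arctan 2.7756 = 70.19°

70.2°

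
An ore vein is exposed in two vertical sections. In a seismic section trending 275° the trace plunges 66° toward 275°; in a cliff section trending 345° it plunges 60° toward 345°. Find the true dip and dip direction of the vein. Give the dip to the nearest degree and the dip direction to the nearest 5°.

true dip 68°, dip direction 300°

Represent each trace as a vector plunging at its apparent dip toward its trend (east-north-up frame): v₁ = (-0.405, 0.035, -0.914), v₂ = (-0.129, 0.483, -0.866).
n = v₁ × v₂ = (-0.411, 0.233, 0.191) (taken with n_z > 0).
Dip δ = arctan(|n_h|/n_z) = arctan(0.472/0.191) = 68.0°.
The horizontal component of n points toward azimuth atan2(n_x, n_y) = 300°, the dip direction.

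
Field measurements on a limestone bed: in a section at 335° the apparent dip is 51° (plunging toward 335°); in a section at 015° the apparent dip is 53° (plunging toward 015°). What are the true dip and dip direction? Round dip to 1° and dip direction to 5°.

true dip 54°, dip direction 000°

The two traces are lines in the plane: v₁ = (sin 335°·cos 51°, cos 335°·cos 51°, −sin 51°), v₂ = (sin 15°·cos 53°, cos 15°·cos 53°, −sin 53°).
n = v₁ × v₂ = (0.004, 0.333, 0.243) (taken with n_z > 0).
tan δ = √(n_x²+n_y²)/n_z = 0.333/0.243, so δ = 53.9°.
Dip direction = atan2(0.004, 0.333) = 1° (azimuth of n's horizontal projection).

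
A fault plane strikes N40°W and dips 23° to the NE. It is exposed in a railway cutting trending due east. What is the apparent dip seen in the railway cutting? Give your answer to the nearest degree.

18°

Angle between strike (N40°W) and section (due east): β = 50°.
tan(apparent dip) = tan 23° · sin 50° = 0.3252
apparent dip = arctan 0.3252 = 18.01°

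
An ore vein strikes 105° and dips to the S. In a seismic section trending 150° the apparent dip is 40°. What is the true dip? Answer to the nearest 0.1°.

49.9°

β = acute angle between strike 105° and section 150° = 45°.
tan(true dip) = tan 40° / sin 45° = 1.1867
true dip = arctan 1.1867 = 49.88°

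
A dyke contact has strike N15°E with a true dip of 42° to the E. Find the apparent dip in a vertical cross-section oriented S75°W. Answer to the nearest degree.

The strike is N15°E and the section trends S75°W; the acute angle between them is β = 60°.
tan α = tan 42° × sin 60° = 0.9004 × 0.8660 = 0.7798
α = arctan(0.7798) = 37.95°

38°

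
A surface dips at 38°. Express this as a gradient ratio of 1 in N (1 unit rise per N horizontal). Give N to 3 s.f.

1 : N means tan θ = 1/N, so N = 1/tan 38° = 1/0.7813

1 in 1.28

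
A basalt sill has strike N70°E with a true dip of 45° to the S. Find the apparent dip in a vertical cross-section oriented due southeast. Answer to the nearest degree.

42°

The section lies 65° from the strike.
tan(apparent dip) = tan 45° · sin 65° = 0.9063
apparent dip = arctan 0.9063 = 42.19°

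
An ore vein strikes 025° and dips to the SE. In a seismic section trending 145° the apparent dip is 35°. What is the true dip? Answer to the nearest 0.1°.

The section is 60° from the strike.
tan(true dip) = tan 35° / sin 60° = 0.8085
δ = arctan(0.8085) = 38.96°

39.0°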